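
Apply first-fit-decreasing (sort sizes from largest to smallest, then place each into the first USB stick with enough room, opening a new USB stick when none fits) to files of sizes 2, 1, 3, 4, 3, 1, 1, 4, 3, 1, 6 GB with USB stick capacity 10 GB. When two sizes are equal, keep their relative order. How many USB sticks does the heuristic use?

3

Sorted descending: 6, 4, 4, 3, 3, 3, 2, 1, 1, 1, 1.
  6 → USB stick 1 (new)  [load 6/10]
  4 → USB stick 1  [load 10/10]
  4 → USB stick 2 (new)  [load 4/10]
  3 → USB stick 2  [load 7/10]
  3 → USB stick 2  [load 10/10]
  3 → USB stick 3 (new)  [load 3/10]
  2 → USB stick 3  [load 5/10]
  1 → USB stick 3  [load 6/10]
  1 → USB stick 3  [load 7/10]
  1 → USB stick 3  [load 8/10]
  1 → USB stick 3  [load 9/10]
3 USB sticks opened.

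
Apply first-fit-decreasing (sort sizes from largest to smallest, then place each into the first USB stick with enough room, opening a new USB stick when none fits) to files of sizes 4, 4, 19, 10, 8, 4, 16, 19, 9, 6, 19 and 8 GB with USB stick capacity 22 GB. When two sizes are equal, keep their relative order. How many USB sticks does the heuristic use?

Sorted descending: 19, 19, 19, 16, 10, 9, 8, 8, 6, 4, 4, 4.
  19 → USB stick 1 (new)  [load 19/22]
  19 → USB stick 2 (new)  [load 19/22]
  19 → USB stick 3 (new)  [load 19/22]
  16 → USB stick 4 (new)  [load 16/22]
  10 → USB stick 5 (new)  [load 10/22]
  9 → USB stick 5  [load 19/22]
  8 → USB stick 6 (new)  [load 8/22]
  8 → USB stick 6  [load 16/22]
  6 → USB stick 4  [load 22/22]
  4 → USB stick 6  [load 20/22]
  4 → USB stick 7 (new)  [load 4/22]
  4 → USB stick 7  [load 8/22]
7 USB sticks opened.

7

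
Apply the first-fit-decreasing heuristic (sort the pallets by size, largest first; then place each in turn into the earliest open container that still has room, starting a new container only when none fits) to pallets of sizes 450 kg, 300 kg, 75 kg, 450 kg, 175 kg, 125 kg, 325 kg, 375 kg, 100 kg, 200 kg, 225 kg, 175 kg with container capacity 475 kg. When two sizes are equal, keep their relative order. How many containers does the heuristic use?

7

Sorted descending: 450, 450, 375, 325, 300, 225, 200, 175, 175, 125, 100, 75.
  450 → container 1 (new)  [load 450/475]
  450 → container 2 (new)  [load 450/475]
  375 → container 3 (new)  [load 375/475]
  325 → container 4 (new)  [load 325/475]
  300 → container 5 (new)  [load 300/475]
  225 → container 6 (new)  [load 225/475]
  200 → container 6  [load 425/475]
  175 → container 5  [load 475/475]
  175 → container 7 (new)  [load 175/475]
  125 → container 4  [load 450/475]
  100 → container 3  [load 475/475]
  75 → container 7  [load 250/475]
7 containers opened.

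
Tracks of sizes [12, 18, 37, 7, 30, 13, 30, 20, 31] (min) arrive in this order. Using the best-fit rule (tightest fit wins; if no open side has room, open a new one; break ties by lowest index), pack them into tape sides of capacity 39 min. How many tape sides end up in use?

  12 → side 1 (new)  [load 12/39]
  18 → side 1  [load 30/39]
  37 → side 2 (new)  [load 37/39]
  7 → side 1  [load 37/39]
  30 → side 3 (new)  [load 30/39]
  13 → side 4 (new)  [load 13/39]
  30 → side 5 (new)  [load 30/39]
  20 → side 4  [load 33/39]
  31 → side 6 (new)  [load 31/39]
6 tape sides opened.

6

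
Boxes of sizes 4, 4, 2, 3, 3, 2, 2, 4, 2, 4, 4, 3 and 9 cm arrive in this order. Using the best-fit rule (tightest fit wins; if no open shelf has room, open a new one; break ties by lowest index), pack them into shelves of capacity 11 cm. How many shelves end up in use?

  4 → shelf 1 (new)  [load 4/11]
  4 → shelf 1  [load 8/11]
  2 → shelf 1  [load 10/11]
  3 → shelf 2 (new)  [load 3/11]
  3 → shelf 2  [load 6/11]
  2 → shelf 2  [load 8/11]
  2 → shelf 2  [load 10/11]
  4 → shelf 3 (new)  [load 4/11]
  2 → shelf 3  [load 6/11]
  4 → shelf 3  [load 10/11]
  4 → shelf 4 (new)  [load 4/11]
  3 → shelf 4  [load 7/11]
  9 → shelf 5 (new)  [load 9/11]
5 shelves opened.

5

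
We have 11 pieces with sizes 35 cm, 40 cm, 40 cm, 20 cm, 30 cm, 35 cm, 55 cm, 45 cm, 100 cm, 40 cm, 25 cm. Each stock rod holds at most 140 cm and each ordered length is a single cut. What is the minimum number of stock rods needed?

4

Total = 100 + 55 + 45 + 40 + 40 + 40 + 35 + 35 + 30 + 25 + 20 = 465 cm.
Lower bound: ⌈465/140⌉ = 4 stock rods.
A packing using 4 stock rods:
  stock rod 1: 100 + 40 = 140
  stock rod 2: 55 + 45 + 40 = 140
  stock rod 3: 40 + 35 + 35 + 30 = 140
  stock rod 4: 25 + 20 = 45
This matches the lower bound, so 4 is optimal.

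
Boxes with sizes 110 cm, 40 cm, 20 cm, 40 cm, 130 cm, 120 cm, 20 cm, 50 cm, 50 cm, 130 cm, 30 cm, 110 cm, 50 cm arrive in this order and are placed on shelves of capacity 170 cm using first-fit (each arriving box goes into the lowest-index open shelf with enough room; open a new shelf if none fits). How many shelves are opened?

6

  110 → shelf 1 (new)  [load 110/170]
  40 → shelf 1  [load 150/170]
  20 → shelf 1  [load 170/170]
  40 → shelf 2 (new)  [load 40/170]
  130 → shelf 2  [load 170/170]
  120 → shelf 3 (new)  [load 120/170]
  20 → shelf 3  [load 140/170]
  50 → shelf 4 (new)  [load 50/170]
  50 → shelf 4  [load 100/170]
  130 → shelf 5 (new)  [load 130/170]
  30 → shelf 3  [load 170/170]
  110 → shelf 6 (new)  [load 110/170]
  50 → shelf 4  [load 150/170]
6 shelves opened.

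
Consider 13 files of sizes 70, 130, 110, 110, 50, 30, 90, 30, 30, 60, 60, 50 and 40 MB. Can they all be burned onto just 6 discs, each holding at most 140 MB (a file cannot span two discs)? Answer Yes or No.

Total = 860 MB; ⌈860/140⌉ = 7.
At least 7 discs are required, but only 6 are allowed.

No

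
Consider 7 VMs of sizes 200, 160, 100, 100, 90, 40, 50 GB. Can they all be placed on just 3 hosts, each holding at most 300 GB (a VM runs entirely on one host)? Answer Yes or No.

Yes

A valid assignment using 3 hosts:
  host 1: 200 + 100 = 300
  host 2: 160 + 100 + 40 = 300
  host 3: 90 + 50 = 140
Every load is within 300 GB, so 3 hosts suffice.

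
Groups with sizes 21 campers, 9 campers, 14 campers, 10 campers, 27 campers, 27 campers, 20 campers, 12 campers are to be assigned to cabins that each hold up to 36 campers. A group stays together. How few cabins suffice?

5

Total = 27 + 27 + 21 + 20 + 14 + 12 + 10 + 9 = 140 campers.
Lower bound: ⌈140/36⌉ = 4 cabins.
A packing using 5 cabins:
  cabin 1: 27 + 9 = 36
  cabin 2: 27 = 27
  cabin 3: 21 + 14 = 35
  cabin 4: 20 + 12 = 32
  cabin 5: 10 = 10
No arrangement into 4 cabins stays within capacity, so 5 is optimal.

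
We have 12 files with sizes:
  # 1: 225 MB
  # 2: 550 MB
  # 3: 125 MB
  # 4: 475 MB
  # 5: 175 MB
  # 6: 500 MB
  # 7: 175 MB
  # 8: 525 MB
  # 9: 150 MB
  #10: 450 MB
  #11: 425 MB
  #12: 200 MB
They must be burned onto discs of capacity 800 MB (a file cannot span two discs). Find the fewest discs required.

6

Total = 550 + 525 + 500 + 475 + 450 + 425 + 225 + 200 + 175 + 175 + 150 + 125 = 3975 MB.
Lower bound: ⌈3975/800⌉ = 5 discs.
Also, 6 files each exceed 400 MB, and no two of those can share a disc, so at least 6 discs are needed.
A packing using 6 discs:
  disc 1: 550 + 225 = 775
  disc 2: 525 + 200 = 725
  disc 3: 500 + 175 + 125 = 800
  disc 4: 475 + 175 + 150 = 800
  disc 5: 450 = 450
  disc 6: 425 = 425
This matches the lower bound, so 6 is optimal.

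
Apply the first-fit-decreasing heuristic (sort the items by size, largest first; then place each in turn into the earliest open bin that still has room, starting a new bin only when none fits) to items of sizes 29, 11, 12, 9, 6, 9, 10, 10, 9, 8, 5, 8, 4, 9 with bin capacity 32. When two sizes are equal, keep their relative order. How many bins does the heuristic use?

5

Sorted descending: 29, 12, 11, 10, 10, 9, 9, 9, 9, 8, 8, 6, 5, 4.
  29 → bin 1 (new)  [load 29/32]
  12 → bin 2 (new)  [load 12/32]
  11 → bin 2  [load 23/32]
  10 → bin 3 (new)  [load 10/32]
  10 → bin 3  [load 20/32]
  9 → bin 2  [load 32/32]
  9 → bin 3  [load 29/32]
  9 → bin 4 (new)  [load 9/32]
  9 → bin 4  [load 18/32]
  8 → bin 4  [load 26/32]
  8 → bin 5 (new)  [load 8/32]
  6 → bin 4  [load 32/32]
  5 → bin 5  [load 13/32]
  4 → bin 5  [load 17/32]
5 bins opened.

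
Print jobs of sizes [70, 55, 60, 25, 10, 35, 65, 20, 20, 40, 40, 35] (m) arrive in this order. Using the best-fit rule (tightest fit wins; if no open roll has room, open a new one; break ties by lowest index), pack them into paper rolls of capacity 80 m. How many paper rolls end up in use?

7

  70 → roll 1 (new)  [load 70/80]
  55 → roll 2 (new)  [load 55/80]
  60 → roll 3 (new)  [load 60/80]
  25 → roll 2  [load 80/80]
  10 → roll 1  [load 80/80]
  35 → roll 4 (new)  [load 35/80]
  65 → roll 5 (new)  [load 65/80]
  20 → roll 3  [load 80/80]
  20 → roll 4  [load 55/80]
  40 → roll 6 (new)  [load 40/80]
  40 → roll 6  [load 80/80]
  35 → roll 7 (new)  [load 35/80]
7 paper rolls opened.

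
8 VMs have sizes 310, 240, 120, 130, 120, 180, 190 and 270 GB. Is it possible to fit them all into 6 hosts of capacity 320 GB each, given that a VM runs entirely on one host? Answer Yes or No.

A valid assignment using 6 hosts:
  host 1: 310 = 310
  host 2: 270 = 270
  host 3: 240 = 240
  host 4: 190 + 130 = 320
  host 5: 180 + 120 = 300
  host 6: 120 = 120
Every load is within 320 GB, so 6 hosts suffice.

Yes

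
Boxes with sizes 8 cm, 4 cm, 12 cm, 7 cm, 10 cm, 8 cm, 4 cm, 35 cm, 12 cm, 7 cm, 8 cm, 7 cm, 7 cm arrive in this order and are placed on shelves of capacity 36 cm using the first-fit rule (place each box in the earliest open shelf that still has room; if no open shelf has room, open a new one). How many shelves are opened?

  8 → shelf 1 (new)  [load 8/36]
  4 → shelf 1  [load 12/36]
  12 → shelf 1  [load 24/36]
  7 → shelf 1  [load 31/36]
  10 → shelf 2 (new)  [load 10/36]
  8 → shelf 2  [load 18/36]
  4 → shelf 1  [load 35/36]
  35 → shelf 3 (new)  [load 35/36]
  12 → shelf 2  [load 30/36]
  7 → shelf 4 (new)  [load 7/36]
  8 → shelf 4  [load 15/36]
  7 → shelf 4  [load 22/36]
  7 → shelf 4  [load 29/36]
4 shelves opened.

4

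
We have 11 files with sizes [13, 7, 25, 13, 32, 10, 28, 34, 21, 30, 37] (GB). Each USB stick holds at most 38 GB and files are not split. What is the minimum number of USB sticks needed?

7

Total = 37 + 34 + 32 + 30 + 28 + 25 + 21 + 13 + 13 + 10 + 7 = 250 GB.
Lower bound: ⌈250/38⌉ = 7 USB sticks.
A packing using 7 USB sticks:
  USB stick 1: 37 = 37
  USB stick 2: 34 = 34
  USB stick 3: 32 = 32
  USB stick 4: 30 + 7 = 37
  USB stick 5: 28 + 10 = 38
  USB stick 6: 25 + 13 = 38
  USB stick 7: 21 + 13 = 34
This matches the lower bound, so 7 is optimal.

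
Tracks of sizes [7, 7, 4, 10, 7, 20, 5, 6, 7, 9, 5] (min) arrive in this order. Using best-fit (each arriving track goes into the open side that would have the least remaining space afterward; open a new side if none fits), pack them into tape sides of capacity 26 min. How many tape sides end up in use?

  7 → side 1 (new)  [load 7/26]
  7 → side 1  [load 14/26]
  4 → side 1  [load 18/26]
  10 → side 2 (new)  [load 10/26]
  7 → side 1  [load 25/26]
  20 → side 3 (new)  [load 20/26]
  5 → side 3  [load 25/26]
  6 → side 2  [load 16/26]
  7 → side 2  [load 23/26]
  9 → side 4 (new)  [load 9/26]
  5 → side 4  [load 14/26]
4 tape sides opened.

4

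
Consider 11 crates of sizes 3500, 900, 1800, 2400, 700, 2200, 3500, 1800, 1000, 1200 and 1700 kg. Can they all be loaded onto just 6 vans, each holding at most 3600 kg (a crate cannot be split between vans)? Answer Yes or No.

A valid assignment using 6 vans:
  van 1: 3500 = 3500
  van 2: 3500 = 3500
  van 3: 2400 + 1200 = 3600
  van 4: 2200 + 1000 = 3200
  van 5: 1800 + 1800 = 3600
  van 6: 1700 + 900 + 700 = 3300
Every load is within 3600 kg, so 6 vans suffice.

Yes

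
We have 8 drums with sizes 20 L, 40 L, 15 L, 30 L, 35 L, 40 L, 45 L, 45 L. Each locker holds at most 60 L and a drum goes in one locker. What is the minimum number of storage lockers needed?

6

Total = 45 + 45 + 40 + 40 + 35 + 30 + 20 + 15 = 270 L.
Lower bound: ⌈270/60⌉ = 5 storage lockers.
A packing using 6 storage lockers:
  locker 1: 45 + 15 = 60
  locker 2: 45 = 45
  locker 3: 40 + 20 = 60
  locker 4: 40 = 40
  locker 5: 35 = 35
  locker 6: 30 = 30
No arrangement into 5 storage lockers stays within capacity, so 6 is optimal.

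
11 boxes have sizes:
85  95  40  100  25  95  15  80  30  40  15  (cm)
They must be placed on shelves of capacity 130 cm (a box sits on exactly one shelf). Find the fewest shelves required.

Total = 100 + 95 + 95 + 85 + 80 + 40 + 40 + 30 + 25 + 15 + 15 = 620 cm.
Lower bound: ⌈620/130⌉ = 5 shelves.
A packing using 5 shelves:
  shelf 1: 100 + 30 = 130
  shelf 2: 95 + 25 = 120
  shelf 3: 95 + 15 + 15 = 125
  shelf 4: 85 + 40 = 125
  shelf 5: 80 + 40 = 120
This matches the lower bound, so 5 is optimal.

5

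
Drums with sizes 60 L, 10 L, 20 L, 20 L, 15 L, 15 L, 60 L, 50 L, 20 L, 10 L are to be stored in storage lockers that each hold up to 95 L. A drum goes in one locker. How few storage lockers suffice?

3

Total = 60 + 60 + 50 + 20 + 20 + 20 + 15 + 15 + 10 + 10 = 280 L.
Lower bound: ⌈280/95⌉ = 3 storage lockers.
A packing using 3 storage lockers:
  locker 1: 60 + 20 + 15 = 95
  locker 2: 60 + 20 + 15 = 95
  locker 3: 50 + 20 + 10 + 10 = 90
This matches the lower bound, so 3 is optimal.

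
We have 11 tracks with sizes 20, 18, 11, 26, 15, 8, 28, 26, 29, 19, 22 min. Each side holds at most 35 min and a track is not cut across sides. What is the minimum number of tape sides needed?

8

Total = 29 + 28 + 26 + 26 + 22 + 20 + 19 + 18 + 15 + 11 + 8 = 222 min.
Lower bound: ⌈222/35⌉ = 7 tape sides.
Also, 8 tracks each exceed 35/2 min, and no two of those can share a side, so at least 8 tape sides are needed.
A packing using 8 tape sides:
  side 1: 29 = 29
  side 2: 28 = 28
  side 3: 26 + 8 = 34
  side 4: 26 = 26
  side 5: 22 + 11 = 33
  side 6: 20 + 15 = 35
  side 7: 19 = 19
  side 8: 18 = 18
This matches the lower bound, so 8 is optimal.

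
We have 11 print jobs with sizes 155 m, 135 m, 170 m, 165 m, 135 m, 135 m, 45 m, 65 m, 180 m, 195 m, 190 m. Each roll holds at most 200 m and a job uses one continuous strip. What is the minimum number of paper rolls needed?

Total = 195 + 190 + 180 + 170 + 165 + 155 + 135 + 135 + 135 + 65 + 45 = 1570 m.
Lower bound: ⌈1570/200⌉ = 8 paper rolls.
Also, 9 print jobs each exceed 100 m, and no two of those can share a roll, so at least 9 paper rolls are needed.
A packing using 9 paper rolls:
  roll 1: 195 = 195
  roll 2: 190 = 190
  roll 3: 180 = 180
  roll 4: 170 = 170
  roll 5: 165 = 165
  roll 6: 155 + 45 = 200
  roll 7: 135 + 65 = 200
  roll 8: 135 = 135
  roll 9: 135 = 135
This matches the lower bound, so 9 is optimal.

9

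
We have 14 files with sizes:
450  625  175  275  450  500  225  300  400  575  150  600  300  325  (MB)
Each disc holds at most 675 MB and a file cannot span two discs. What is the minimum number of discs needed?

Total = 625 + 600 + 575 + 500 + 450 + 450 + 400 + 325 + 300 + 300 + 275 + 225 + 175 + 150 = 5350 MB.
Lower bound: ⌈5350/675⌉ = 8 discs.
A packing using 9 discs:
  disc 1: 625 = 625
  disc 2: 600 = 600
  disc 3: 575 = 575
  disc 4: 500 + 175 = 675
  disc 5: 450 + 225 = 675
  disc 6: 450 + 150 = 600
  disc 7: 400 + 275 = 675
  disc 8: 325 + 300 = 625
  disc 9: 300 = 300
No arrangement into 8 discs stays within capacity, so 9 is optimal.

9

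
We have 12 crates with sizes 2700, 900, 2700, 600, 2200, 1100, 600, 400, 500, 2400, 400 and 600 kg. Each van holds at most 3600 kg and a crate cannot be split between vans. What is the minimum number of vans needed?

5

Total = 2700 + 2700 + 2400 + 2200 + 1100 + 900 + 600 + 600 + 600 + 500 + 400 + 400 = 15100 kg.
Lower bound: ⌈15100/3600⌉ = 5 vans.
A packing using 5 vans:
  van 1: 2700 + 900 = 3600
  van 2: 2700 + 600 = 3300
  van 3: 2400 + 1100 = 3500
  van 4: 2200 + 600 + 600 = 3400
  van 5: 500 + 400 + 400 = 1300
This matches the lower bound, so 5 is optimal.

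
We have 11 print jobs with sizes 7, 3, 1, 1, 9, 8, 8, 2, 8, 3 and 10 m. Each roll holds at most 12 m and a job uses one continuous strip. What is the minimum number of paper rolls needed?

Total = 10 + 9 + 8 + 8 + 8 + 7 + 3 + 3 + 2 + 1 + 1 = 60 m.
Lower bound: ⌈60/12⌉ = 5 paper rolls.
Also, 6 print jobs each exceed 6 m, and no two of those can share a roll, so at least 6 paper rolls are needed.
A packing using 6 paper rolls:
  roll 1: 10 + 2 = 12
  roll 2: 9 + 3 = 12
  roll 3: 8 + 3 + 1 = 12
  roll 4: 8 + 1 = 9
  roll 5: 8 = 8
  roll 6: 7 = 7
This matches the lower bound, so 6 is optimal.

6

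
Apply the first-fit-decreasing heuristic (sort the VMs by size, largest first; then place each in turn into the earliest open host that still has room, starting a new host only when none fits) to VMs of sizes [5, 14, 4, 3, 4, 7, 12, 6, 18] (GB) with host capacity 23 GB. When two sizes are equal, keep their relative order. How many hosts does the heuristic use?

Sorted descending: 18, 14, 12, 7, 6, 5, 4, 4, 3.
  18 → host 1 (new)  [load 18/23]
  14 → host 2 (new)  [load 14/23]
  12 → host 3 (new)  [load 12/23]
  7 → host 2  [load 21/23]
  6 → host 3  [load 18/23]
  5 → host 1  [load 23/23]
  4 → host 3  [load 22/23]
  4 → host 4 (new)  [load 4/23]
  3 → host 4  [load 7/23]
4 hosts opened.

4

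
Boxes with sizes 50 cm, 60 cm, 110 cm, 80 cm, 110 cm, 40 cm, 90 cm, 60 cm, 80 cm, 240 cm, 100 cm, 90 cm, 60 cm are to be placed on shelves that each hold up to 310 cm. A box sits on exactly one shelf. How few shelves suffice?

Total = 240 + 110 + 110 + 100 + 90 + 90 + 80 + 80 + 60 + 60 + 60 + 50 + 40 = 1170 cm.
Lower bound: ⌈1170/310⌉ = 4 shelves.
A packing using 4 shelves:
  shelf 1: 240 + 60 = 300
  shelf 2: 110 + 110 + 90 = 310
  shelf 3: 100 + 90 + 80 + 40 = 310
  shelf 4: 80 + 60 + 60 + 50 = 250
This matches the lower bound, so 4 is optimal.

4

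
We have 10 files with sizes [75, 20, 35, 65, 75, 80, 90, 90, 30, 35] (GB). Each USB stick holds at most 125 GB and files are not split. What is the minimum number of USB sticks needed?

6

Total = 90 + 90 + 80 + 75 + 75 + 65 + 35 + 35 + 30 + 20 = 595 GB.
Lower bound: ⌈595/125⌉ = 5 USB sticks.
Also, 6 files each exceed 125/2 GB, and no two of those can share a USB stick, so at least 6 USB sticks are needed.
A packing using 6 USB sticks:
  USB stick 1: 90 + 35 = 125
  USB stick 2: 90 + 35 = 125
  USB stick 3: 80 + 30 = 110
  USB stick 4: 75 + 20 = 95
  USB stick 5: 75 = 75
  USB stick 6: 65 = 65
This matches the lower bound, so 6 is optimal.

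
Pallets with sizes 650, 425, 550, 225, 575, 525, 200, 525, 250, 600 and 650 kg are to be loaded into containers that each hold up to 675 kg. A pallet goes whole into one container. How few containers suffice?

Total = 650 + 650 + 600 + 575 + 550 + 525 + 525 + 425 + 250 + 225 + 200 = 5175 kg.
Lower bound: ⌈5175/675⌉ = 8 containers.
A packing using 9 containers:
  container 1: 650 = 650
  container 2: 650 = 650
  container 3: 600 = 600
  container 4: 575 = 575
  container 5: 550 = 550
  container 6: 525 = 525
  container 7: 525 = 525
  container 8: 425 + 250 = 675
  container 9: 225 + 200 = 425
No arrangement into 8 containers stays within capacity, so 9 is optimal.

9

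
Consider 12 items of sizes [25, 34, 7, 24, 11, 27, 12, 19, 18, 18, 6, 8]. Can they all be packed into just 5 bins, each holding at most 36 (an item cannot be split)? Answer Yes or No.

Total = 209; ⌈209/36⌉ = 6.
At least 6 bins are required, but only 5 are allowed.

No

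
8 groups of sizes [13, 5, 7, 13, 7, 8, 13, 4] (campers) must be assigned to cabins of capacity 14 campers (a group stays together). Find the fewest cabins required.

Total = 13 + 13 + 13 + 8 + 7 + 7 + 5 + 4 = 70 campers.
Lower bound: ⌈70/14⌉ = 5 cabins.
A packing using 6 cabins:
  cabin 1: 13 = 13
  cabin 2: 13 = 13
  cabin 3: 13 = 13
  cabin 4: 8 + 5 = 13
  cabin 5: 7 + 7 = 14
  cabin 6: 4 = 4
No arrangement into 5 cabins stays within capacity, so 6 is optimal.

6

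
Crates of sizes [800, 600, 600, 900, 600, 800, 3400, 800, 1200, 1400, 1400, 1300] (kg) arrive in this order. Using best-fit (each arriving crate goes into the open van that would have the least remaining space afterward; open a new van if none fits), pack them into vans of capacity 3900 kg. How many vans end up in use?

  800 → van 1 (new)  [load 800/3900]
  600 → van 1  [load 1400/3900]
  600 → van 1  [load 2000/3900]
  900 → van 1  [load 2900/3900]
  600 → van 1  [load 3500/3900]
  800 → van 2 (new)  [load 800/3900]
  3400 → van 3 (new)  [load 3400/3900]
  800 → van 2  [load 1600/3900]
  1200 → van 2  [load 2800/3900]
  1400 → van 4 (new)  [load 1400/3900]
  1400 → van 4  [load 2800/3900]
  1300 → van 5 (new)  [load 1300/3900]
5 vans opened.

5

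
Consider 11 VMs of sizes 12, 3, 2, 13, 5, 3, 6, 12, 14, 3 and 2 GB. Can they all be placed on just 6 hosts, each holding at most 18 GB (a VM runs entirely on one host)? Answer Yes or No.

A valid assignment using 5 hosts:
  host 1: 14 + 3 = 17
  host 2: 13 + 5 = 18
  host 3: 12 + 6 = 18
  host 4: 12 + 3 + 3 = 18
  host 5: 2 + 2 = 4
That uses only 5 ≤ 6, so 6 hosts are enough.

Yes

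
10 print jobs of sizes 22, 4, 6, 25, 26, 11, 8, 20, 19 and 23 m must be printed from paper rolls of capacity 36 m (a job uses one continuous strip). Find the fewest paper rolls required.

6

Total = 26 + 25 + 23 + 22 + 20 + 19 + 11 + 8 + 6 + 4 = 164 m.
Lower bound: ⌈164/36⌉ = 5 paper rolls.
Also, 6 print jobs each exceed 18 m, and no two of those can share a roll, so at least 6 paper rolls are needed.
A packing using 6 paper rolls:
  roll 1: 26 + 8 = 34
  roll 2: 25 + 11 = 36
  roll 3: 23 + 6 + 4 = 33
  roll 4: 22 = 22
  roll 5: 20 = 20
  roll 6: 19 = 19
This matches the lower bound, so 6 is optimal.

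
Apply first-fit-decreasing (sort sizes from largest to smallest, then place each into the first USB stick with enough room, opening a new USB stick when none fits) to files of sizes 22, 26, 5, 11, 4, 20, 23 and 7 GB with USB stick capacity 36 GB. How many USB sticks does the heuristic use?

4

Sorted descending: 26, 23, 22, 20, 11, 7, 5, 4.
  26 → USB stick 1 (new)  [load 26/36]
  23 → USB stick 2 (new)  [load 23/36]
  22 → USB stick 3 (new)  [load 22/36]
  20 → USB stick 4 (new)  [load 20/36]
  11 → USB stick 2  [load 34/36]
  7 → USB stick 1  [load 33/36]
  5 → USB stick 3  [load 27/36]
  4 → USB stick 3  [load 31/36]
4 USB sticks opened.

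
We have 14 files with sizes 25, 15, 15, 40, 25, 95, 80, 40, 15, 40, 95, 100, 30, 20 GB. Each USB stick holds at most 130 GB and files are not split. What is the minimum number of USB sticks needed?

5

Total = 100 + 95 + 95 + 80 + 40 + 40 + 40 + 30 + 25 + 25 + 20 + 15 + 15 + 15 = 635 GB.
Lower bound: ⌈635/130⌉ = 5 USB sticks.
A packing using 5 USB sticks:
  USB stick 1: 100 + 30 = 130
  USB stick 2: 95 + 20 + 15 = 130
  USB stick 3: 95 + 15 + 15 = 125
  USB stick 4: 80 + 40 = 120
  USB stick 5: 40 + 40 + 25 + 25 = 130
This matches the lower bound, so 5 is optimal.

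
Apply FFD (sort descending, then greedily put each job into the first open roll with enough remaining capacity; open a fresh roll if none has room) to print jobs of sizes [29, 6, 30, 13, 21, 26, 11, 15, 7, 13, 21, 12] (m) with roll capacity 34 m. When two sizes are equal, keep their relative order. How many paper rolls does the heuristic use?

7

Sorted descending: 30, 29, 26, 21, 21, 15, 13, 13, 12, 11, 7, 6.
  30 → roll 1 (new)  [load 30/34]
  29 → roll 2 (new)  [load 29/34]
  26 → roll 3 (new)  [load 26/34]
  21 → roll 4 (new)  [load 21/34]
  21 → roll 5 (new)  [load 21/34]
  15 → roll 6 (new)  [load 15/34]
  13 → roll 4  [load 34/34]
  13 → roll 5  [load 34/34]
  12 → roll 6  [load 27/34]
  11 → roll 7 (new)  [load 11/34]
  7 → roll 3  [load 33/34]
  6 → roll 6  [load 33/34]
7 paper rolls opened.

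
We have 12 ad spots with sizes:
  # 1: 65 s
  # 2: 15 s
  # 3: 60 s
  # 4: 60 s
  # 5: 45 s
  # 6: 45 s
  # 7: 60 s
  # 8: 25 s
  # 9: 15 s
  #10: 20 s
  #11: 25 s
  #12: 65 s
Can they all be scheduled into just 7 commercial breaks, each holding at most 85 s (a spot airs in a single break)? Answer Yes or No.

A valid assignment using 7 commercial breaks:
  break 1: 65 + 20 = 85
  break 2: 65 + 15 = 80
  break 3: 60 + 25 = 85
  break 4: 60 + 25 = 85
  break 5: 60 + 15 = 75
  break 6: 45 = 45
  break 7: 45 = 45
Every load is within 85 s, so 7 commercial breaks suffice.

Yes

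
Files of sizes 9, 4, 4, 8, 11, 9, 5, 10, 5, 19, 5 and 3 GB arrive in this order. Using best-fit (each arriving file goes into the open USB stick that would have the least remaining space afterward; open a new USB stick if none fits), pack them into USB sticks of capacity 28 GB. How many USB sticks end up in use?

4

  9 → USB stick 1 (new)  [load 9/28]
  4 → USB stick 1  [load 13/28]
  4 → USB stick 1  [load 17/28]
  8 → USB stick 1  [load 25/28]
  11 → USB stick 2 (new)  [load 11/28]
  9 → USB stick 2  [load 20/28]
  5 → USB stick 2  [load 25/28]
  10 → USB stick 3 (new)  [load 10/28]
  5 → USB stick 3  [load 15/28]
  19 → USB stick 4 (new)  [load 19/28]
  5 → USB stick 4  [load 24/28]
  3 → USB stick 1  [load 28/28]
4 USB sticks opened.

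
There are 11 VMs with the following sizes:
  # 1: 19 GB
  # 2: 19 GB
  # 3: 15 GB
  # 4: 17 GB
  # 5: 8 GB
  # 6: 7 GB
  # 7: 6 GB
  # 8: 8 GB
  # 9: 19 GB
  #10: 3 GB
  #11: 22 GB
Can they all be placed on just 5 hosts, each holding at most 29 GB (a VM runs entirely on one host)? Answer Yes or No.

No

Total = 143 GB; ⌈143/29⌉ = 5.
6 VMs each exceed half the capacity and cannot share a host, forcing at least 6 hosts.
At least 6 hosts are required, but only 5 are allowed.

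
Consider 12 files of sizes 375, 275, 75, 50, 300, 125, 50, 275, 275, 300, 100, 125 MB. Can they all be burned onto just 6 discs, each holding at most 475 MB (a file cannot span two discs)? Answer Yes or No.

A valid assignment using 6 discs:
  disc 1: 375 + 100 = 475
  disc 2: 300 + 125 + 50 = 475
  disc 3: 300 + 125 + 50 = 475
  disc 4: 275 + 75 = 350
  disc 5: 275 = 275
  disc 6: 275 = 275
Every load is within 475 MB, so 6 discs suffice.

Yes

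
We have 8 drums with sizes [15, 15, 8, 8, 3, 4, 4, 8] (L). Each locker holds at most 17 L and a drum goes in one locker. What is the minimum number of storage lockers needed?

Total = 15 + 15 + 8 + 8 + 8 + 4 + 4 + 3 = 65 L.
Lower bound: ⌈65/17⌉ = 4 storage lockers.
A packing using 5 storage lockers:
  locker 1: 15 = 15
  locker 2: 15 = 15
  locker 3: 8 + 8 = 16
  locker 4: 8 + 4 + 4 = 16
  locker 5: 3 = 3
No arrangement into 4 storage lockers stays within capacity, so 5 is optimal.

5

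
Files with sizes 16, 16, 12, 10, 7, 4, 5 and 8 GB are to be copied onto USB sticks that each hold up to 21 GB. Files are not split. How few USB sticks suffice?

4

Total = 16 + 16 + 12 + 10 + 8 + 7 + 5 + 4 = 78 GB.
Lower bound: ⌈78/21⌉ = 4 USB sticks.
A packing using 4 USB sticks:
  USB stick 1: 16 + 5 = 21
  USB stick 2: 16 + 4 = 20
  USB stick 3: 12 + 8 = 20
  USB stick 4: 10 + 7 = 17
This matches the lower bound, so 4 is optimal.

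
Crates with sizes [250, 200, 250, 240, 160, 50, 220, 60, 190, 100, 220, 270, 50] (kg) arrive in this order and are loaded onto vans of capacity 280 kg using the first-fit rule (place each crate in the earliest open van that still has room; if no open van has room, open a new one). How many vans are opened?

  250 → van 1 (new)  [load 250/280]
  200 → van 2 (new)  [load 200/280]
  250 → van 3 (new)  [load 250/280]
  240 → van 4 (new)  [load 240/280]
  160 → van 5 (new)  [load 160/280]
  50 → van 2  [load 250/280]
  220 → van 6 (new)  [load 220/280]
  60 → van 5  [load 220/280]
  190 → van 7 (new)  [load 190/280]
  100 → van 8 (new)  [load 100/280]
  220 → van 9 (new)  [load 220/280]
  270 → van 10 (new)  [load 270/280]
  50 → van 5  [load 270/280]
10 vans opened.

10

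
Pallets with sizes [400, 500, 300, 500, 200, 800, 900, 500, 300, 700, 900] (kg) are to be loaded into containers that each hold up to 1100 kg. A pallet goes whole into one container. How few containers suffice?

6

Total = 900 + 900 + 800 + 700 + 500 + 500 + 500 + 400 + 300 + 300 + 200 = 6000 kg.
Lower bound: ⌈6000/1100⌉ = 6 containers.
A packing using 6 containers:
  container 1: 900 + 200 = 1100
  container 2: 900 = 900
  container 3: 800 + 300 = 1100
  container 4: 700 + 400 = 1100
  container 5: 500 + 500 = 1000
  container 6: 500 + 300 = 800
This matches the lower bound, so 6 is optimal.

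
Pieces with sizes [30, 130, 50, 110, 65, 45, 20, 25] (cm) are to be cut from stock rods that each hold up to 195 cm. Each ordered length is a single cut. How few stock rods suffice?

Total = 130 + 110 + 65 + 50 + 45 + 30 + 25 + 20 = 475 cm.
Lower bound: ⌈475/195⌉ = 3 stock rods.
A packing using 3 stock rods:
  stock rod 1: 130 + 65 = 195
  stock rod 2: 110 + 50 + 30 = 190
  stock rod 3: 45 + 25 + 20 = 90
This matches the lower bound, so 3 is optimal.

3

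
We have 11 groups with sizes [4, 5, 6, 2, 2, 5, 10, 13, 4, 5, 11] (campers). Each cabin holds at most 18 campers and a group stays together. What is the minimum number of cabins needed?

4

Total = 13 + 11 + 10 + 6 + 5 + 5 + 5 + 4 + 4 + 2 + 2 = 67 campers.
Lower bound: ⌈67/18⌉ = 4 cabins.
A packing using 4 cabins:
  cabin 1: 13 + 5 = 18
  cabin 2: 11 + 6 = 17
  cabin 3: 10 + 5 + 2 = 17
  cabin 4: 5 + 4 + 4 + 2 = 15
This matches the lower bound, so 4 is optimal.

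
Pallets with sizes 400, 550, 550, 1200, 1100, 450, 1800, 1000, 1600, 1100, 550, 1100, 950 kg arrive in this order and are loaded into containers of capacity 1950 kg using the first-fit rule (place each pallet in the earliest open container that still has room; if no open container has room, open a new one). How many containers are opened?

8

  400 → container 1 (new)  [load 400/1950]
  550 → container 1  [load 950/1950]
  550 → container 1  [load 1500/1950]
  1200 → container 2 (new)  [load 1200/1950]
  1100 → container 3 (new)  [load 1100/1950]
  450 → container 1  [load 1950/1950]
  1800 → container 4 (new)  [load 1800/1950]
  1000 → container 5 (new)  [load 1000/1950]
  1600 → container 6 (new)  [load 1600/1950]
  1100 → container 7 (new)  [load 1100/1950]
  550 → container 2  [load 1750/1950]
  1100 → container 8 (new)  [load 1100/1950]
  950 → container 5  [load 1950/1950]
8 containers opened.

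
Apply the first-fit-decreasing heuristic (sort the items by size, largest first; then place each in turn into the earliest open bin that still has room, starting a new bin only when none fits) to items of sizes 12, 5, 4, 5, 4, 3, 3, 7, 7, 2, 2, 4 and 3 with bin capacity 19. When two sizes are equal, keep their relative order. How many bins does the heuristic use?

4

Sorted descending: 12, 7, 7, 5, 5, 4, 4, 4, 3, 3, 3, 2, 2.
  12 → bin 1 (new)  [load 12/19]
  7 → bin 1  [load 19/19]
  7 → bin 2 (new)  [load 7/19]
  5 → bin 2  [load 12/19]
  5 → bin 2  [load 17/19]
  4 → bin 3 (new)  [load 4/19]
  4 → bin 3  [load 8/19]
  4 → bin 3  [load 12/19]
  3 → bin 3  [load 15/19]
  3 → bin 3  [load 18/19]
  3 → bin 4 (new)  [load 3/19]
  2 → bin 2  [load 19/19]
  2 → bin 4  [load 5/19]
4 bins opened.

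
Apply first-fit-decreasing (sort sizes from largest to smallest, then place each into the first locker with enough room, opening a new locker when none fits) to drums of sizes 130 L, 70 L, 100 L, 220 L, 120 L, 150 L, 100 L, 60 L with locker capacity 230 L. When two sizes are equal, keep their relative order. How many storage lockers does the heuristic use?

5

Sorted descending: 220, 150, 130, 120, 100, 100, 70, 60.
  220 → locker 1 (new)  [load 220/230]
  150 → locker 2 (new)  [load 150/230]
  130 → locker 3 (new)  [load 130/230]
  120 → locker 4 (new)  [load 120/230]
  100 → locker 3  [load 230/230]
  100 → locker 4  [load 220/230]
  70 → locker 2  [load 220/230]
  60 → locker 5 (new)  [load 60/230]
5 storage lockers opened.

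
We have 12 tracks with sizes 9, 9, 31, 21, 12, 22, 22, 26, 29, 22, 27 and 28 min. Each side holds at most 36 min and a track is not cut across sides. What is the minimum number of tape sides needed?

9

Total = 31 + 29 + 28 + 27 + 26 + 22 + 22 + 22 + 21 + 12 + 9 + 9 = 258 min.
Lower bound: ⌈258/36⌉ = 8 tape sides.
Also, 9 tracks each exceed 18 min, and no two of those can share a side, so at least 9 tape sides are needed.
A packing using 9 tape sides:
  side 1: 31 = 31
  side 2: 29 = 29
  side 3: 28 = 28
  side 4: 27 + 9 = 36
  side 5: 26 + 9 = 35
  side 6: 22 + 12 = 34
  side 7: 22 = 22
  side 8: 22 = 22
  side 9: 21 = 21
This matches the lower bound, so 9 is optimal.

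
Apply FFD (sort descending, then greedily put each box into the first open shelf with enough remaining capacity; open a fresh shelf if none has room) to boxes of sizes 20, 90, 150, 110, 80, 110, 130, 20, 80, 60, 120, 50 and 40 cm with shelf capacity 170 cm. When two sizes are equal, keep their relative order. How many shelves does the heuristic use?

7

Sorted descending: 150, 130, 120, 110, 110, 90, 80, 80, 60, 50, 40, 20, 20.
  150 → shelf 1 (new)  [load 150/170]
  130 → shelf 2 (new)  [load 130/170]
  120 → shelf 3 (new)  [load 120/170]
  110 → shelf 4 (new)  [load 110/170]
  110 → shelf 5 (new)  [load 110/170]
  90 → shelf 6 (new)  [load 90/170]
  80 → shelf 6  [load 170/170]
  80 → shelf 7 (new)  [load 80/170]
  60 → shelf 4  [load 170/170]
  50 → shelf 3  [load 170/170]
  40 → shelf 2  [load 170/170]
  20 → shelf 1  [load 170/170]
  20 → shelf 5  [load 130/170]
7 shelves opened.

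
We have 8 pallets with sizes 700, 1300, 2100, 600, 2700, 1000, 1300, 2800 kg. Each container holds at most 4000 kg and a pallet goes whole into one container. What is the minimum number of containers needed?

4

Total = 2800 + 2700 + 2100 + 1300 + 1300 + 1000 + 700 + 600 = 12500 kg.
Lower bound: ⌈12500/4000⌉ = 4 containers.
A packing using 4 containers:
  container 1: 2800 + 1000 = 3800
  container 2: 2700 + 1300 = 4000
  container 3: 2100 + 1300 + 600 = 4000
  container 4: 700 = 700
This matches the lower bound, so 4 is optimal.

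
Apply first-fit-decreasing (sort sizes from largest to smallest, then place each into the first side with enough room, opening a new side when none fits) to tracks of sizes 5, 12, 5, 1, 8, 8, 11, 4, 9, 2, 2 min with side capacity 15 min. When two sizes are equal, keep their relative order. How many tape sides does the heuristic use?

Sorted descending: 12, 11, 9, 8, 8, 5, 5, 4, 2, 2, 1.
  12 → side 1 (new)  [load 12/15]
  11 → side 2 (new)  [load 11/15]
  9 → side 3 (new)  [load 9/15]
  8 → side 4 (new)  [load 8/15]
  8 → side 5 (new)  [load 8/15]
  5 → side 3  [load 14/15]
  5 → side 4  [load 13/15]
  4 → side 2  [load 15/15]
  2 → side 1  [load 14/15]
  2 → side 4  [load 15/15]
  1 → side 1  [load 15/15]
5 tape sides opened.

5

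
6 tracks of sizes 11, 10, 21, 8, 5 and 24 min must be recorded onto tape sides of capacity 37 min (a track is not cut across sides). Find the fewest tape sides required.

Total = 24 + 21 + 11 + 10 + 8 + 5 = 79 min.
Lower bound: ⌈79/37⌉ = 3 tape sides.
A packing using 3 tape sides:
  side 1: 24 + 11 = 35
  side 2: 21 + 10 + 5 = 36
  side 3: 8 = 8
This matches the lower bound, so 3 is optimal.

3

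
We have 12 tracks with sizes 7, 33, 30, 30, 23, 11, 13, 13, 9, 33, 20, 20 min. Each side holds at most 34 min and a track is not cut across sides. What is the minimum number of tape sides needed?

8

Total = 33 + 33 + 30 + 30 + 23 + 20 + 20 + 13 + 13 + 11 + 9 + 7 = 242 min.
Lower bound: ⌈242/34⌉ = 8 tape sides.
A packing using 8 tape sides:
  side 1: 33 = 33
  side 2: 33 = 33
  side 3: 30 = 30
  side 4: 30 = 30
  side 5: 23 + 11 = 34
  side 6: 20 + 13 = 33
  side 7: 20 + 13 = 33
  side 8: 9 + 7 = 16
This matches the lower bound, so 8 is optimal.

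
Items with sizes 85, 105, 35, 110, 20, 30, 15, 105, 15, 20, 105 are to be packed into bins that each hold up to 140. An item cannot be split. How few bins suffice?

Total = 110 + 105 + 105 + 105 + 85 + 35 + 30 + 20 + 20 + 15 + 15 = 645.
Lower bound: ⌈645/140⌉ = 5 bins.
A packing using 5 bins:
  bin 1: 110 + 30 = 140
  bin 2: 105 + 35 = 140
  bin 3: 105 + 20 + 15 = 140
  bin 4: 105 + 20 + 15 = 140
  bin 5: 85 = 85
This matches the lower bound, so 5 is optimal.

5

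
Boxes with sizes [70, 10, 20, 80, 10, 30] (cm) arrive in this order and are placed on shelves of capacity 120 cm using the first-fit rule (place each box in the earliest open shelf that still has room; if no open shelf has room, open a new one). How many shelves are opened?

2

  70 → shelf 1 (new)  [load 70/120]
  10 → shelf 1  [load 80/120]
  20 → shelf 1  [load 100/120]
  80 → shelf 2 (new)  [load 80/120]
  10 → shelf 1  [load 110/120]
  30 → shelf 2  [load 110/120]
2 shelves opened.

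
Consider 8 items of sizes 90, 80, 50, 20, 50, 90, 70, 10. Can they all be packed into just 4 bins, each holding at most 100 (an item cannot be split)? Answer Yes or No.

Total = 460; ⌈460/100⌉ = 5.
At least 5 bins are required, but only 4 are allowed.

No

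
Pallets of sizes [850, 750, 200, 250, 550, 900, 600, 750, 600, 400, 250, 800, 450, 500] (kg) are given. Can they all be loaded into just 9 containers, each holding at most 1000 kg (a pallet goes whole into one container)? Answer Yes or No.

Yes

A valid assignment using 9 containers:
  container 1: 900 = 900
  container 2: 850 = 850
  container 3: 800 + 200 = 1000
  container 4: 750 + 250 = 1000
  container 5: 750 + 250 = 1000
  container 6: 600 + 400 = 1000
  container 7: 600 = 600
  container 8: 550 + 450 = 1000
  container 9: 500 = 500
Every load is within 1000 kg, so 9 containers suffice.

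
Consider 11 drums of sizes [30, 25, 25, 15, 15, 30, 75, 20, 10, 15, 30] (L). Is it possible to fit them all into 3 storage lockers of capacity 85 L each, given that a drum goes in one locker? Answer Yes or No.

No

Total = 290 L; ⌈290/85⌉ = 4.
At least 4 storage lockers are required, but only 3 are allowed.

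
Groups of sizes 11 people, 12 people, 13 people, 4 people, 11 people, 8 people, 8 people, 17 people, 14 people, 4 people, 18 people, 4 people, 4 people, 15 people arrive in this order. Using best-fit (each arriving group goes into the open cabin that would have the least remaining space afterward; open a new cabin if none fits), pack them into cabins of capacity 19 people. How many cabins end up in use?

  11 → cabin 1 (new)  [load 11/19]
  12 → cabin 2 (new)  [load 12/19]
  13 → cabin 3 (new)  [load 13/19]
  4 → cabin 3  [load 17/19]
  11 → cabin 4 (new)  [load 11/19]
  8 → cabin 1  [load 19/19]
  8 → cabin 4  [load 19/19]
  17 → cabin 5 (new)  [load 17/19]
  14 → cabin 6 (new)  [load 14/19]
  4 → cabin 6  [load 18/19]
  18 → cabin 7 (new)  [load 18/19]
  4 → cabin 2  [load 16/19]
  4 → cabin 8 (new)  [load 4/19]
  15 → cabin 8  [load 19/19]
8 cabins opened.

8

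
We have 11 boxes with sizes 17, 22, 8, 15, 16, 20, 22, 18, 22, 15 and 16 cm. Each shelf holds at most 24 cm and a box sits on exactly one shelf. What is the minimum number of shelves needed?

10

Total = 22 + 22 + 22 + 20 + 18 + 17 + 16 + 16 + 15 + 15 + 8 = 191 cm.
Lower bound: ⌈191/24⌉ = 8 shelves.
Also, 10 boxes each exceed 12 cm, and no two of those can share a shelf, so at least 10 shelves are needed.
A packing using 10 shelves:
  shelf 1: 22 = 22
  shelf 2: 22 = 22
  shelf 3: 22 = 22
  shelf 4: 20 = 20
  shelf 5: 18 = 18
  shelf 6: 17 = 17
  shelf 7: 16 + 8 = 24
  shelf 8: 16 = 16
  shelf 9: 15 = 15
  shelf 10: 15 = 15
This matches the lower bound, so 10 is optimal.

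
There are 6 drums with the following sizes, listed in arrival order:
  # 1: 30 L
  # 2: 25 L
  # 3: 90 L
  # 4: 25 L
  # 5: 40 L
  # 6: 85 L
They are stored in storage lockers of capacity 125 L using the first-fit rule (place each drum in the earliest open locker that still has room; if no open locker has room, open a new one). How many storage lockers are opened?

3

  30 → locker 1 (new)  [load 30/125]
  25 → locker 1  [load 55/125]
  90 → locker 2 (new)  [load 90/125]
  25 → locker 1  [load 80/125]
  40 → locker 1  [load 120/125]
  85 → locker 3 (new)  [load 85/125]
3 storage lockers opened.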